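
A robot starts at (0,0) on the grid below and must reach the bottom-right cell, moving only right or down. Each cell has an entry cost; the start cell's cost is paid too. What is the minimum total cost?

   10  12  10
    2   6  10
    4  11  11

Path [0,0] → [1,0] → [2,0] → [2,1] → [2,2]: 10 + 2 + 4 + 11 + 11 = 38.

38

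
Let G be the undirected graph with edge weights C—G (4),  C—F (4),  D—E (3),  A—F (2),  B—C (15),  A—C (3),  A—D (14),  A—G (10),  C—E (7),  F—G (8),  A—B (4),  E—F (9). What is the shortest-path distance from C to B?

Checking several routes:
C → A → B: 3 + 4 = 7
C → B: 15
C → G → A → B: 4 + 10 + 4 = 18
C → F → A → B: 4 + 2 + 4 = 10
The minimum is 7.

7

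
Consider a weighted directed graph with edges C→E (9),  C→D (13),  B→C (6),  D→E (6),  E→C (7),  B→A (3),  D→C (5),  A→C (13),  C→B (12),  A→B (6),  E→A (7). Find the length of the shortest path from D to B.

17

Some routes from D to B:
D - C - B: 5 + 12 = 17
D - E - A - B: 6 + 7 + 6 = 19
D - E - C - B: 6 + 7 + 12 = 25
The minimum is 17.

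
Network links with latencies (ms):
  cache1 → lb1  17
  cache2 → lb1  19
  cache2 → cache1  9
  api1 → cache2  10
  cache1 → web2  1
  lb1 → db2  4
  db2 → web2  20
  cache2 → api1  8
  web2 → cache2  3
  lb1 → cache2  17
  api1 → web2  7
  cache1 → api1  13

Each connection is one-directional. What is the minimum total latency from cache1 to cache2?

Checking several routes:
cache1-api1-web2-cache2: 13 + 7 + 3 = 23
cache1-web2-cache2: 1 + 3 = 4
cache1-api1-cache2: 13 + 10 = 23
cache1-lb1-cache2: 17 + 17 = 34
The minimum is 4 ms.

4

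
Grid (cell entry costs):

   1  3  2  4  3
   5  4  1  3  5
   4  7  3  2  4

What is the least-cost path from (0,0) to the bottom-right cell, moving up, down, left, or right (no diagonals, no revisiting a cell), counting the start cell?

16

Take (0,0) → (0,1) → (0,2) → (1,2) → (1,3) → (2,3) → (2,4) for a total of 1 + 3 + 2 + 1 + 3 + 2 + 4 = 16.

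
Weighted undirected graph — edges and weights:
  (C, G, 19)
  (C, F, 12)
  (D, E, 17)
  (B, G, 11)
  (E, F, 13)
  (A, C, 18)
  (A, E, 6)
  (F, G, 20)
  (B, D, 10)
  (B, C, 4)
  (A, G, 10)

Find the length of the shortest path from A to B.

A few of the A→B routes:
A → E → F → C → B: 6 + 13 + 12 + 4 = 35
A → G → C → B: 10 + 19 + 4 = 33
A → E → D → B: 6 + 17 + 10 = 33
A → C → B: 18 + 4 = 22
A → G → B: 10 + 11 = 21
Shortest: 21.

21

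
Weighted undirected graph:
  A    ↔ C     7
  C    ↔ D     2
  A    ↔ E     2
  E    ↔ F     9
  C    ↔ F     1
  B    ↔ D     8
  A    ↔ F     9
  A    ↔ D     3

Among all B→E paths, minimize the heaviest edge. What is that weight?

A few of the B→E routes:
B → D → C → A → E: max(8, 2, 7, 2) = 8
B → D → A → E: max(8, 3, 2) = 8
B → D → C → A → F → E: max(8, 2, 7, 9, 9) = 9
Smallest bottleneck: 8.

8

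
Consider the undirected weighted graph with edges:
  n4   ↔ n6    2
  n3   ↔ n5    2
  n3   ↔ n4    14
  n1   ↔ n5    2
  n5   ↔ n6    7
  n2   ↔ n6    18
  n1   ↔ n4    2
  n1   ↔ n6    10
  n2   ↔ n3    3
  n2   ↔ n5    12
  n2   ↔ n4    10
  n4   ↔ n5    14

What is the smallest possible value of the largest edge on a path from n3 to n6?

Checking several routes:
n3-n2-n4-n1-n6: max(3, 10, 2, 10) = 10
n3-n2-n4-n1-n5-n6: max(3, 10, 2, 2, 7) = 10
n3-n5-n6: max(2, 7) = 7
n3-n5-n1-n4-n6: max(2, 2, 2, 2) = 2
n3-n5-n1-n6: max(2, 2, 10) = 10
n3-n2-n4-n6: max(3, 10, 2) = 10
The minimum achievable maximum is 2.

2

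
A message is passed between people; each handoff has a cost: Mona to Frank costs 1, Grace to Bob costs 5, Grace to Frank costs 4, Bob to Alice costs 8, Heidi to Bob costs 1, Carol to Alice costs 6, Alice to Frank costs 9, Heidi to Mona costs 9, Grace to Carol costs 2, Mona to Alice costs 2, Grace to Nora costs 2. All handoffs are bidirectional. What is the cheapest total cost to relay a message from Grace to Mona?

Checking several routes:
Grace-Bob-Heidi-Mona: 5 + 1 + 9 = 15
Grace-Bob-Alice-Mona: 5 + 8 + 2 = 15
Grace-Frank-Mona: 4 + 1 = 5
Grace-Frank-Alice-Mona: 4 + 9 + 2 = 15
Grace-Carol-Alice-Mona: 2 + 6 + 2 = 10
Shortest: 5.

5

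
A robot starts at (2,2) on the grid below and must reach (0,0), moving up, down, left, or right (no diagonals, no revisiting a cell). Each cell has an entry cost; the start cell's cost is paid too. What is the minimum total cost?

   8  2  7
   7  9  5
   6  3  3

25

Best path: [2,2]→[1,2]→[0,2]→[0,1]→[0,0]
Cost: 3 + 5 + 7 + 2 + 8 = 25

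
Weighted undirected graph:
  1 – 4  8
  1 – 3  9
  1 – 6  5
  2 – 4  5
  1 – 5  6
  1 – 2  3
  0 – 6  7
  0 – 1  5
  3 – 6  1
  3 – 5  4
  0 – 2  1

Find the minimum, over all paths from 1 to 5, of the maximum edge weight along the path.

5

Checking several routes:
1 → 0 → 6 → 3 → 5: max(5, 7, 1, 4) = 7
1 → 6 → 3 → 5: max(5, 1, 4) = 5
1 → 5: max(6) = 6
Best route has worst link 5.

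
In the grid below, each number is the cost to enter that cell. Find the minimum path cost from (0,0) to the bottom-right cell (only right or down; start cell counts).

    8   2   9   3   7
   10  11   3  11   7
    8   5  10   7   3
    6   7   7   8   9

48

Best path: [0,0]→[0,1]→[0,2]→[0,3]→[0,4]→[1,4]→[2,4]→[3,4]
Cost: 8 + 2 + 9 + 3 + 7 + 7 + 3 + 9 = 48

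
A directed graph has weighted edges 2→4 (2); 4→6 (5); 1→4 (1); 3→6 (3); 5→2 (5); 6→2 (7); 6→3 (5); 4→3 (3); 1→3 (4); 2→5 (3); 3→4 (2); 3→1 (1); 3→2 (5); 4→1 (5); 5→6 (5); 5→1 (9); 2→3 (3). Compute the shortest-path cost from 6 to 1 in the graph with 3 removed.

14

Candidate routes:
6 → 2 → 5 → 1: 7 + 3 + 9 = 19
6 → 2 → 4 → 1: 7 + 2 + 5 = 14
Shortest: 14.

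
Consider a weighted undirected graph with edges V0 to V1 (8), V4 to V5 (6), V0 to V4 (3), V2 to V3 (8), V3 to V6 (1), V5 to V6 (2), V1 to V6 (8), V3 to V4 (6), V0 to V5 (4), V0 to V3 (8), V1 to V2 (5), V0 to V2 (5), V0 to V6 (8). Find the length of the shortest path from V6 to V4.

A few of the V6→V4 routes:
V6 → V5 → V0 → V4: 2 + 4 + 3 = 9
V6 → V5 → V4: 2 + 6 = 8
V6 → V3 → V4: 1 + 6 = 7
Best route has total 7.

7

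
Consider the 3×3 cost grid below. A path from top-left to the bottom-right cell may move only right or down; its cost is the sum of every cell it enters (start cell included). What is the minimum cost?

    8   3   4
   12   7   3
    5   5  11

29

Cheapest: r0c0 → r0c1 → r0c2 → r1c2 → r2c2
  8 + 3 + 4 + 3 + 11 = 29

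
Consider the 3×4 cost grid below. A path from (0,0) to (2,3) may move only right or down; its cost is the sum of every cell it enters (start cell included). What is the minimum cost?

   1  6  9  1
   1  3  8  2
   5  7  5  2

17

Take r0c0 r1c0 r1c1 r1c2 r1c3 r2c3 for a total of 1 + 1 + 3 + 8 + 2 + 2 = 17.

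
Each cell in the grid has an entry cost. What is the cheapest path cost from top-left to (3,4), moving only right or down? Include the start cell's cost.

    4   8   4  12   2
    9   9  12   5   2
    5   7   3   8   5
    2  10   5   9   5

42

Path (0,0) -> (0,1) -> (0,2) -> (0,3) -> (0,4) -> (1,4) -> (2,4) -> (3,4): 4 + 8 + 4 + 12 + 2 + 2 + 5 + 5 = 42.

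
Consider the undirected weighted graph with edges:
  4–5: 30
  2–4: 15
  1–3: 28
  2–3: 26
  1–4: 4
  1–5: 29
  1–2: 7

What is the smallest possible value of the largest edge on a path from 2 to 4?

7

Paths from 2 to 4:
2-3-1-5-4: max(26, 28, 29, 30) = 30
2-4: max(15) = 15
2-1-5-4: max(7, 29, 30) = 30
2-1-4: max(7, 4) = 7
2-3-1-4: max(26, 28, 4) = 28
Smallest bottleneck: 7.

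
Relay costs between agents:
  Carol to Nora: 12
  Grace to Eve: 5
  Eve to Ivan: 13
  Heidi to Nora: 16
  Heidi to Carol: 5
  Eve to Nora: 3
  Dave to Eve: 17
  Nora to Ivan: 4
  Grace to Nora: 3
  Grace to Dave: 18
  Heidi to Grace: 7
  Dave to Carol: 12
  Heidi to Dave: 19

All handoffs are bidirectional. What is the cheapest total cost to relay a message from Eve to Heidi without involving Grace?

A few of the Eve→Heidi routes:
Eve -> Ivan -> Nora -> Heidi: 13 + 4 + 16 = 33
Eve -> Nora -> Heidi: 3 + 16 = 19
Eve -> Nora -> Carol -> Heidi: 3 + 12 + 5 = 20
Best route has total 19.

19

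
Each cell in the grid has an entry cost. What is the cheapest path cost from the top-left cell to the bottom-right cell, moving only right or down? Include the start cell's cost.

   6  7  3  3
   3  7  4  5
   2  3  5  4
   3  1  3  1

Path r0c0 r1c0 r2c0 r2c1 r3c1 r3c2 r3c3: 6 + 3 + 2 + 3 + 1 + 3 + 1 = 19.
For comparison, the top-then-right route costs 29.

19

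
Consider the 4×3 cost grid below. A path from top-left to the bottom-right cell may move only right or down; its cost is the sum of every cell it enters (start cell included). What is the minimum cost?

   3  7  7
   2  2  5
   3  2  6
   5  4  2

15

Path [0,0] [1,0] [1,1] [2,1] [3,1] [3,2]: 3 + 2 + 2 + 2 + 4 + 2 = 15.
For comparison, the top-then-right route costs 30.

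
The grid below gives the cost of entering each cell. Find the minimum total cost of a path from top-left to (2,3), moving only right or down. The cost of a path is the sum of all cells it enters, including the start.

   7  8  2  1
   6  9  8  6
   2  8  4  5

Take [0,0] [0,1] [0,2] [0,3] [1,3] [2,3] for a total of 7 + 8 + 2 + 1 + 6 + 5 = 29.

29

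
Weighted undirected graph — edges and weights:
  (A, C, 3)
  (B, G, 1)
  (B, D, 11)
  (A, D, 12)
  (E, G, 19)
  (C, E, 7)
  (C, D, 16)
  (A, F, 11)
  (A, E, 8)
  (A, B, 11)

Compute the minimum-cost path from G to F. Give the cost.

Some routes from G to F:
G → B → A → F: 1 + 11 + 11 = 23
G → E → A → F: 19 + 8 + 11 = 38
G → E → C → A → F: 19 + 7 + 3 + 11 = 40
G → B → D → C → E → A → F: 1 + 11 + 16 + 7 + 8 + 11 = 54
G → B → D → C → A → F: 1 + 11 + 16 + 3 + 11 = 42
G → B → D → A → F: 1 + 11 + 12 + 11 = 35
Best route has total 23.

23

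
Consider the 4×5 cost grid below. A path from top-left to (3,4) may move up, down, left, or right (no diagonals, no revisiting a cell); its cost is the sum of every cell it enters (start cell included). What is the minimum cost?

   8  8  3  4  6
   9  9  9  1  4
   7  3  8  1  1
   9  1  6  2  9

35

Take (0,0) → (0,1) → (0,2) → (0,3) → (1,3) → (2,3) → (2,4) → (3,4) for a total of 8 + 8 + 3 + 4 + 1 + 1 + 1 + 9 = 35.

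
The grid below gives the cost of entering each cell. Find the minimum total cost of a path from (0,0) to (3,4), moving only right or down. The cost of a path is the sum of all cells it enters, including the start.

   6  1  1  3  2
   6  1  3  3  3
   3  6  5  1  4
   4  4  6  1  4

20

Path (0,0) (0,1) (0,2) (0,3) (1,3) (2,3) (3,3) (3,4): 6 + 1 + 1 + 3 + 3 + 1 + 1 + 4 = 20.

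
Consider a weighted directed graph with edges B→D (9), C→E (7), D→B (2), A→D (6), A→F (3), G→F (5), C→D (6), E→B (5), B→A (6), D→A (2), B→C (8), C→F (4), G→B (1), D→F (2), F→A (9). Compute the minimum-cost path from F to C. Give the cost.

25

Candidate routes:
F→A→D→B→C: 9 + 6 + 2 + 8 = 25
Best route has total 25.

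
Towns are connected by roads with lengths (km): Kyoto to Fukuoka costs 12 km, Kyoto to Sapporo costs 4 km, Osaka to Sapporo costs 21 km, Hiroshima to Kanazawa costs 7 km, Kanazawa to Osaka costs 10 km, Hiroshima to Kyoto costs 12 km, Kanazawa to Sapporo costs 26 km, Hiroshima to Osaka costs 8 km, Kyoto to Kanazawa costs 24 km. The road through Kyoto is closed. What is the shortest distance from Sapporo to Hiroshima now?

29

Routes from Sapporo to Hiroshima avoiding Kyoto:
Sapporo - Kanazawa - Osaka - Hiroshima: 26 + 10 + 8 = 44
Sapporo - Osaka - Hiroshima: 21 + 8 = 29
Sapporo - Osaka - Kanazawa - Hiroshima: 21 + 10 + 7 = 38
Sapporo - Kanazawa - Hiroshima: 26 + 7 = 33
The minimum is 29 km.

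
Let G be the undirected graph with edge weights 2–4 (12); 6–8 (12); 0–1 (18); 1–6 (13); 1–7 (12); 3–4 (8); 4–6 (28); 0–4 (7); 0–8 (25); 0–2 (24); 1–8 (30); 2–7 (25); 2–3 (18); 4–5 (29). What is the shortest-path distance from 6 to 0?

Comparing a few candidate routes:
6-4-2-0: 28 + 12 + 24 = 64
6-8-0: 12 + 25 = 37
6-8-1-0: 12 + 30 + 18 = 60
6-1-0: 13 + 18 = 31
6-4-0: 28 + 7 = 35
Shortest: 31.

31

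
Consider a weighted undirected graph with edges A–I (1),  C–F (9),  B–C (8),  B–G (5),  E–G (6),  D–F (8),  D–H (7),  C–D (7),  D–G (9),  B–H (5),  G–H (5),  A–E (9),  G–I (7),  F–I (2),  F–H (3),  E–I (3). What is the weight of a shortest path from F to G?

8

A few of the F→G routes:
F-I-E-G: 2 + 3 + 6 = 11
F-I-G: 2 + 7 = 9
F-D-G: 8 + 9 = 17
F-H-B-G: 3 + 5 + 5 = 13
F-H-G: 3 + 5 = 8
Shortest: 8.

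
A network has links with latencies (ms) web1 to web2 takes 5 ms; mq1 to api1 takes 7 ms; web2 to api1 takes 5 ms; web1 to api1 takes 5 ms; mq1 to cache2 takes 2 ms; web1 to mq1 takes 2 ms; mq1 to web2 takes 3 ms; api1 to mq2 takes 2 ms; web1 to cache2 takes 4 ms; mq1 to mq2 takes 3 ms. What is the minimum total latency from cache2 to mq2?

5

Some routes from cache2 to mq2:
cache2-mq1-mq2: 2 + 3 = 5
cache2-mq1-api1-mq2: 2 + 7 + 2 = 11
cache2-web1-api1-mq2: 4 + 5 + 2 = 11
cache2-mq1-web2-api1-mq2: 2 + 3 + 5 + 2 = 12
cache2-web1-mq1-mq2: 4 + 2 + 3 = 9
cache2-mq1-web1-api1-mq2: 2 + 2 + 5 + 2 = 11
The minimum is 5 ms.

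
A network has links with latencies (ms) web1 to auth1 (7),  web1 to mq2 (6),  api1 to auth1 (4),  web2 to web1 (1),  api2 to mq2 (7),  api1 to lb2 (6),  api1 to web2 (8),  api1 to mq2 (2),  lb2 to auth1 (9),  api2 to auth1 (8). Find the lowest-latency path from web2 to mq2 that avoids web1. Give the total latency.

Candidate routes:
web2-api1-auth1-api2-mq2: 8 + 4 + 8 + 7 = 27
web2-api1-mq2: 8 + 2 = 10
web2-api1-lb2-auth1-api2-mq2: 8 + 6 + 9 + 8 + 7 = 38
Shortest: 10 ms.

10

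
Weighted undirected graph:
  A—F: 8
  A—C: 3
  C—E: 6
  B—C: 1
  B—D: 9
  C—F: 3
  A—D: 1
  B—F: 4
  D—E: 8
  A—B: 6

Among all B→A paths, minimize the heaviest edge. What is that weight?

Comparing a few candidate routes:
B → F → C → A: max(4, 3, 3) = 4
B → A: max(6) = 6
B → C → A: max(1, 3) = 3
Smallest bottleneck: 3.

3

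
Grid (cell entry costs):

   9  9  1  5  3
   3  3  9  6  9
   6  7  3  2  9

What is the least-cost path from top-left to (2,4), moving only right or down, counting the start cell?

36

Best path: [0,0] [1,0] [1,1] [2,1] [2,2] [2,3] [2,4]
Cost: 9 + 3 + 3 + 7 + 3 + 2 + 9 = 36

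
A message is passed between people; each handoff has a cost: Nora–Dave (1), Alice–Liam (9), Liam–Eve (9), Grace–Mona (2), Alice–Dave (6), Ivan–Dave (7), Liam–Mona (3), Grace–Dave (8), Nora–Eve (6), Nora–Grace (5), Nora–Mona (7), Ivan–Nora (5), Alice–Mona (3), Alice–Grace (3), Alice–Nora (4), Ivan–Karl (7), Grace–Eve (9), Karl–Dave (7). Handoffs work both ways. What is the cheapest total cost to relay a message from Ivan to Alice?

Comparing a few candidate routes:
Ivan→Nora→Alice: 5 + 4 = 9
Ivan→Dave→Alice: 7 + 6 = 13
Ivan→Nora→Grace→Alice: 5 + 5 + 3 = 13
Ivan→Dave→Nora→Alice: 7 + 1 + 4 = 12
Ivan→Nora→Dave→Alice: 5 + 1 + 6 = 12
Best route has total 9.

9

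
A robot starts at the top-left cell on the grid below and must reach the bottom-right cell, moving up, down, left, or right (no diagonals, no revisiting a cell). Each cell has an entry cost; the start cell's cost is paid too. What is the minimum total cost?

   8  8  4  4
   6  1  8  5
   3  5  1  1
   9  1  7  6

28

Take (0,0) (1,0) (1,1) (2,1) (2,2) (2,3) (3,3) for a total of 8 + 6 + 1 + 5 + 1 + 1 + 6 = 28.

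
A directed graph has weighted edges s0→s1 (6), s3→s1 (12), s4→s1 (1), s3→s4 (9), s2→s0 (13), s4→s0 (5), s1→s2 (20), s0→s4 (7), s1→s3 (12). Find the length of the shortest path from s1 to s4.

21

Routes from s1 to s4:
s1 → s3 → s4: 12 + 9 = 21
s1 → s2 → s0 → s4: 20 + 13 + 7 = 40
The minimum is 21.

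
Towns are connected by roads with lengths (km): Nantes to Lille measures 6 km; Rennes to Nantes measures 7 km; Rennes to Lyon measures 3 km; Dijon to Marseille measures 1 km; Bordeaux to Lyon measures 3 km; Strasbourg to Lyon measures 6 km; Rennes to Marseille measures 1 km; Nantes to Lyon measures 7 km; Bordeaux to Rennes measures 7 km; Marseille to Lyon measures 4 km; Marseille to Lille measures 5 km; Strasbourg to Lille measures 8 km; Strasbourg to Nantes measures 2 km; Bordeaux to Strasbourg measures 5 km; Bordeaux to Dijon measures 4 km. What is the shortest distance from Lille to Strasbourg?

8

Comparing a few candidate routes:
Lille-Nantes-Strasbourg: 6 + 2 = 8
Lille-Marseille-Lyon-Strasbourg: 5 + 4 + 6 = 15
Lille-Strasbourg: 8
Lille-Marseille-Rennes-Lyon-Strasbourg: 5 + 1 + 3 + 6 = 15
Lille-Marseille-Dijon-Bordeaux-Strasbourg: 5 + 1 + 4 + 5 = 15
Lille-Marseille-Rennes-Nantes-Strasbourg: 5 + 1 + 7 + 2 = 15
The minimum is 8 km.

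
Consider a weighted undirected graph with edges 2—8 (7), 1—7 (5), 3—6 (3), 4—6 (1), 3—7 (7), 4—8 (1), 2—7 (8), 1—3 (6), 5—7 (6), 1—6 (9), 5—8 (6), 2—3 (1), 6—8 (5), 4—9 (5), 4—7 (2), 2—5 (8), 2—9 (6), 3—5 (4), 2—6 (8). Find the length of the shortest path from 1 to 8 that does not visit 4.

14

Comparing a few candidate routes:
1-3-6-8: 6 + 3 + 5 = 14
1-3-2-8: 6 + 1 + 7 = 14
1-3-5-8: 6 + 4 + 6 = 16
1-6-8: 9 + 5 = 14
Best route has total 14.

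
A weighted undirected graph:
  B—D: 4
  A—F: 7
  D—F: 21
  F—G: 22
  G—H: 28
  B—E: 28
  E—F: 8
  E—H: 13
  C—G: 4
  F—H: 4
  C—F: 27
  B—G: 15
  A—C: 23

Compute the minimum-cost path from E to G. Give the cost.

30

A few of the E→G routes:
E - F - C - G: 8 + 27 + 4 = 39
E - H - F - G: 13 + 4 + 22 = 39
E - F - G: 8 + 22 = 30
E - F - H - G: 8 + 4 + 28 = 40
The minimum is 30.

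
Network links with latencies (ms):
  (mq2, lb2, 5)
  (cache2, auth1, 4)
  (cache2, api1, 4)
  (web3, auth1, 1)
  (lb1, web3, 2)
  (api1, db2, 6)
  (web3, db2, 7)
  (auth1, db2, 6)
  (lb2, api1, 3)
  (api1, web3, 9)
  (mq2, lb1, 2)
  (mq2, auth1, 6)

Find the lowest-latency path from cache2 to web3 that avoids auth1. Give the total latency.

Routes from cache2 to web3 avoiding auth1:
cache2-api1-web3: 4 + 9 = 13
cache2-api1-db2-web3: 4 + 6 + 7 = 17
cache2-api1-lb2-mq2-lb1-web3: 4 + 3 + 5 + 2 + 2 = 16
Best route has total 13 ms.

13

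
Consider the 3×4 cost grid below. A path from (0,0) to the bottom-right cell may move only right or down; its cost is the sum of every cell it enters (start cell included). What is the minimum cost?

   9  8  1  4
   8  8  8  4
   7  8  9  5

31

Take (0,0) → (0,1) → (0,2) → (0,3) → (1,3) → (2,3) for a total of 9 + 8 + 1 + 4 + 4 + 5 = 31.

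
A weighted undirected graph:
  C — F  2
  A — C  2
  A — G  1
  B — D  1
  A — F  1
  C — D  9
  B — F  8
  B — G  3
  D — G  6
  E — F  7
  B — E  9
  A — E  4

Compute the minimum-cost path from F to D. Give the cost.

6

Checking several routes:
F-A-G-B-D: 1 + 1 + 3 + 1 = 6
F-B-D: 8 + 1 = 9
F-A-G-D: 1 + 1 + 6 = 8
F-C-A-G-B-D: 2 + 2 + 1 + 3 + 1 = 9
The minimum is 6.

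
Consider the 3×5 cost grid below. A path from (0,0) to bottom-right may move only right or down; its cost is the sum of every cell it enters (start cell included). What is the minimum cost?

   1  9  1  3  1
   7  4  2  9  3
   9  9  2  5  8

26

Take [0,0] [0,1] [0,2] [0,3] [0,4] [1,4] [2,4] for a total of 1 + 9 + 1 + 3 + 1 + 3 + 8 = 26.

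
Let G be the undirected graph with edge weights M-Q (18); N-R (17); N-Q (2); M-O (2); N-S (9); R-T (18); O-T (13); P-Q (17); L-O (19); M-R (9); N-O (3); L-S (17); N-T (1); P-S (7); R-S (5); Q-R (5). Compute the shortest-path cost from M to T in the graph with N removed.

A few of the M→T routes:
M -> O -> L -> S -> R -> T: 2 + 19 + 17 + 5 + 18 = 61
M -> R -> T: 9 + 18 = 27
M -> Q -> P -> S -> R -> T: 18 + 17 + 7 + 5 + 18 = 65
M -> R -> S -> L -> O -> T: 9 + 5 + 17 + 19 + 13 = 63
M -> O -> T: 2 + 13 = 15
M -> Q -> R -> T: 18 + 5 + 18 = 41
Shortest: 15.

15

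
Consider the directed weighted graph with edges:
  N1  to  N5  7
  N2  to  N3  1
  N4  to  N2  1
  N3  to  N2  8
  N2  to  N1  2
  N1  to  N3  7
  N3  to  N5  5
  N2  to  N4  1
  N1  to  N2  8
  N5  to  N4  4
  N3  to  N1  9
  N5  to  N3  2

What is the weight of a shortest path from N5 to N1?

7

Candidate routes:
N5 - N4 - N2 - N1: 4 + 1 + 2 = 7
N5 - N3 - N2 - N1: 2 + 8 + 2 = 12
N5 - N3 - N1: 2 + 9 = 11
N5 - N4 - N2 - N3 - N1: 4 + 1 + 1 + 9 = 15
Shortest: 7.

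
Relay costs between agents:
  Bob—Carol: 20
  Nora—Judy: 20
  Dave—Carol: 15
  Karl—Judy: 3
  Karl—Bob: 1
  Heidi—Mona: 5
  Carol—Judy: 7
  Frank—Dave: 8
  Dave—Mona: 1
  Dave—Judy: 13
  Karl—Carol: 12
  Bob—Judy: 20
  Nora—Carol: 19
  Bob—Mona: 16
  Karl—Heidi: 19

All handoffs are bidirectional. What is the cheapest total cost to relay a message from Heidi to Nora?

39

A few of the Heidi→Nora routes:
Heidi -> Mona -> Dave -> Judy -> Nora: 5 + 1 + 13 + 20 = 39
Heidi -> Mona -> Dave -> Carol -> Nora: 5 + 1 + 15 + 19 = 40
Heidi -> Karl -> Judy -> Nora: 19 + 3 + 20 = 42
Heidi -> Mona -> Dave -> Judy -> Carol -> Nora: 5 + 1 + 13 + 7 + 19 = 45
Best route has total 39.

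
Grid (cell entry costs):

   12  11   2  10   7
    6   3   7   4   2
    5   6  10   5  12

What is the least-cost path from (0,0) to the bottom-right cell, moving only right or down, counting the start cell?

Take r0c0 → r1c0 → r1c1 → r1c2 → r1c3 → r1c4 → r2c4 for a total of 12 + 6 + 3 + 7 + 4 + 2 + 12 = 46.
For comparison, the top-then-right route costs 56.

46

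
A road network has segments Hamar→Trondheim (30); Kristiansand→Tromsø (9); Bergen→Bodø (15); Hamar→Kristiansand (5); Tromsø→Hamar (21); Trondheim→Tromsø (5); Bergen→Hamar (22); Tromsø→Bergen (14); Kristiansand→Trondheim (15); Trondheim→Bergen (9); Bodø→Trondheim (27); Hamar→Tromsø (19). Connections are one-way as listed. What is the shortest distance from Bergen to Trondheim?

42

Routes from Bergen to Trondheim:
Bergen -> Hamar -> Kristiansand -> Trondheim: 22 + 5 + 15 = 42
Bergen -> Hamar -> Trondheim: 22 + 30 = 52
Bergen -> Bodø -> Trondheim: 15 + 27 = 42
Shortest: 42 mi.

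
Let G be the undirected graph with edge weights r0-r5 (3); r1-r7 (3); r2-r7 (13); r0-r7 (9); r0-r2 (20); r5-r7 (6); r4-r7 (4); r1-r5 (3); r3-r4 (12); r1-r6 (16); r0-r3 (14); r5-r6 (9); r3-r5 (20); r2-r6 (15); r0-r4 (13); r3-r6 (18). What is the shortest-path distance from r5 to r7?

6

A few of the r5→r7 routes:
r5→r1→r7: 3 + 3 = 6
r5→r7: 6
r5→r0→r7: 3 + 9 = 12
r5→r0→r4→r7: 3 + 13 + 4 = 20
Best route has total 6.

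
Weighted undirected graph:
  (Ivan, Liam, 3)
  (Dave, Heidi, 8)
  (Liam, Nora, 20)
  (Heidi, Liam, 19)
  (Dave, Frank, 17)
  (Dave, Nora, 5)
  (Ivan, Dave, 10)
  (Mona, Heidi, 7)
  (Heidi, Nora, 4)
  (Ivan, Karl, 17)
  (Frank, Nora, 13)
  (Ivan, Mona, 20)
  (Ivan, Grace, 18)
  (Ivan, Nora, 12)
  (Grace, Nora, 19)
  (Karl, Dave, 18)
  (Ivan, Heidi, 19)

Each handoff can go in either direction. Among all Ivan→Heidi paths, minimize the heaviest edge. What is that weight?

Comparing a few candidate routes:
Ivan -> Nora -> Dave -> Heidi: max(12, 5, 8) = 12
Ivan -> Dave -> Frank -> Nora -> Heidi: max(10, 17, 13, 4) = 17
Ivan -> Nora -> Frank -> Dave -> Heidi: max(12, 13, 17, 8) = 17
Ivan -> Dave -> Heidi: max(10, 8) = 10
Ivan -> Dave -> Nora -> Heidi: max(10, 5, 4) = 10
Ivan -> Nora -> Heidi: max(12, 4) = 12
The minimum achievable maximum is 10.

10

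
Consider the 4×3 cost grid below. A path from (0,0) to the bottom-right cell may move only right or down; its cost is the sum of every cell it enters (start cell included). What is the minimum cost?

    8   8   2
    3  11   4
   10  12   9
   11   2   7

38

Cheapest: r0c0 -> r0c1 -> r0c2 -> r1c2 -> r2c2 -> r3c2
  8 + 8 + 2 + 4 + 9 + 7 = 38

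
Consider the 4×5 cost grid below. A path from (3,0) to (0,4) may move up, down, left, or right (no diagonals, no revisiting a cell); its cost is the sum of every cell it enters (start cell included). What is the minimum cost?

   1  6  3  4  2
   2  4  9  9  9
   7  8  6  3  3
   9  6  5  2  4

34

Take [3,0]→[2,0]→[1,0]→[0,0]→[0,1]→[0,2]→[0,3]→[0,4] for a total of 9 + 7 + 2 + 1 + 6 + 3 + 4 + 2 = 34.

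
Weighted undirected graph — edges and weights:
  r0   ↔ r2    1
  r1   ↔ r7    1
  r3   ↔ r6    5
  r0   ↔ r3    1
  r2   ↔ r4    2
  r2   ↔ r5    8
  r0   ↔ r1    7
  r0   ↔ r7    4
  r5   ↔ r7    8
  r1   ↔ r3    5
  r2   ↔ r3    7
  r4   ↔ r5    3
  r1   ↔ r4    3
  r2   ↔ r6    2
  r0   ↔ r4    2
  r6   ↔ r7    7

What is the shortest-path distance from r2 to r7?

5

Checking several routes:
r2 -> r0 -> r7: 1 + 4 = 5
r2 -> r4 -> r1 -> r7: 2 + 3 + 1 = 6
r2 -> r0 -> r3 -> r1 -> r7: 1 + 1 + 5 + 1 = 8
r2 -> r0 -> r4 -> r1 -> r7: 1 + 2 + 3 + 1 = 7
r2 -> r4 -> r0 -> r7: 2 + 2 + 4 = 8
r2 -> r0 -> r1 -> r7: 1 + 7 + 1 = 9
Shortest: 5.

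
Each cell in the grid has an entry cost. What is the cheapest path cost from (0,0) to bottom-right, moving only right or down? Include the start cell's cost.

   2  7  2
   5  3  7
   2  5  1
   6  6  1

16

One optimal route is r0c0 r1c0 r2c0 r2c1 r2c2 r3c2.
Its cost is 2 + 5 + 2 + 5 + 1 + 1 = 16.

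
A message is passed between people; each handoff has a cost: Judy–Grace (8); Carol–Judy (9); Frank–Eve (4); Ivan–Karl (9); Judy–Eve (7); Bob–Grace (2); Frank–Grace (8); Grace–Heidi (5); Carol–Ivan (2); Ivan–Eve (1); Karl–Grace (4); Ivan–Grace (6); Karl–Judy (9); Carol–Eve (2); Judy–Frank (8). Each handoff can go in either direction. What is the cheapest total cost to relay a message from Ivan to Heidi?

11

Checking several routes:
Ivan→Grace→Heidi: 6 + 5 = 11
Ivan→Eve→Judy→Grace→Heidi: 1 + 7 + 8 + 5 = 21
Ivan→Eve→Frank→Grace→Heidi: 1 + 4 + 8 + 5 = 18
Ivan→Carol→Eve→Frank→Grace→Heidi: 2 + 2 + 4 + 8 + 5 = 21
Ivan→Karl→Grace→Heidi: 9 + 4 + 5 = 18
The minimum is 11.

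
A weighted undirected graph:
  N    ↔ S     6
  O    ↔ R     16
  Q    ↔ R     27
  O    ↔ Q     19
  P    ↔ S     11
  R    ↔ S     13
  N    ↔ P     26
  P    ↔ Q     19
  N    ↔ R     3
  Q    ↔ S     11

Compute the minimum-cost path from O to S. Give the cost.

25

A few of the O→S routes:
O-Q-S: 19 + 11 = 30
O-R-N-S: 16 + 3 + 6 = 25
O-R-S: 16 + 13 = 29
Shortest: 25.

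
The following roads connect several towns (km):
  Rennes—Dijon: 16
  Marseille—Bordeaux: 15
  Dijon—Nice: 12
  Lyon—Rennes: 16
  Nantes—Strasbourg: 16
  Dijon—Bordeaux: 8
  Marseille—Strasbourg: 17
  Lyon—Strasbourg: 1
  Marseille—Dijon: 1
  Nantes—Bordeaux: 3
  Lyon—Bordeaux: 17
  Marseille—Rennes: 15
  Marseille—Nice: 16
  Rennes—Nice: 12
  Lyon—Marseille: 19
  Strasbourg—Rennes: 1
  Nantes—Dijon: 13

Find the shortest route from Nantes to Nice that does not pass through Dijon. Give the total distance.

A few of the Nantes→Nice routes:
Nantes - Strasbourg - Rennes - Nice: 16 + 1 + 12 = 29
Nantes - Bordeaux - Marseille - Rennes - Nice: 3 + 15 + 15 + 12 = 45
Nantes - Bordeaux - Lyon - Strasbourg - Rennes - Nice: 3 + 17 + 1 + 1 + 12 = 34
Nantes - Strasbourg - Lyon - Rennes - Nice: 16 + 1 + 16 + 12 = 45
Nantes - Bordeaux - Marseille - Nice: 3 + 15 + 16 = 34
Nantes - Bordeaux - Lyon - Rennes - Nice: 3 + 17 + 16 + 12 = 48
Best route has total 29 km.

29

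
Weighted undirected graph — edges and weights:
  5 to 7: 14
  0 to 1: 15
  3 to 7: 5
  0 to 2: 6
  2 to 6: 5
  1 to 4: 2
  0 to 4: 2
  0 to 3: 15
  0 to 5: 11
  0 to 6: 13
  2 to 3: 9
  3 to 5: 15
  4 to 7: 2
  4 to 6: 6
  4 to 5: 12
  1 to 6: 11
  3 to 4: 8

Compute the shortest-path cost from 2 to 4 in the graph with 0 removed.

11

Checking several routes:
2 -> 3 -> 4: 9 + 8 = 17
2 -> 6 -> 4: 5 + 6 = 11
2 -> 3 -> 7 -> 4: 9 + 5 + 2 = 16
2 -> 6 -> 1 -> 4: 5 + 11 + 2 = 18
The minimum is 11.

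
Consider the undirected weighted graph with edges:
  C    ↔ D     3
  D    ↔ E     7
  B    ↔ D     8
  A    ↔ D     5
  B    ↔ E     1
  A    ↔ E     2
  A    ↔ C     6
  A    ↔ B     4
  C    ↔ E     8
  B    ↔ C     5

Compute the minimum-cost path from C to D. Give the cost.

3

Some routes from C to D:
C -> A -> D: 6 + 5 = 11
C -> D: 3
C -> B -> D: 5 + 8 = 13
C -> B -> E -> A -> D: 5 + 1 + 2 + 5 = 13
Shortest: 3.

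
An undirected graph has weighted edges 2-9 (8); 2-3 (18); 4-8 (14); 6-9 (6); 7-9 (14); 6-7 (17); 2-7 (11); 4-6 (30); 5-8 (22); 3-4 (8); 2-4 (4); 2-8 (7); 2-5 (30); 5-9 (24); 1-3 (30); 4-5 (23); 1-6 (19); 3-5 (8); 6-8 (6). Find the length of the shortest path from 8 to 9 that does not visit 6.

Some routes from 8 to 9 avoiding 6:
8 -> 4 -> 2 -> 9: 14 + 4 + 8 = 26
8 -> 2 -> 9: 7 + 8 = 15
8 -> 4 -> 2 -> 7 -> 9: 14 + 4 + 11 + 14 = 43
8 -> 2 -> 7 -> 9: 7 + 11 + 14 = 32
8 -> 5 -> 9: 22 + 24 = 46
The minimum is 15.

15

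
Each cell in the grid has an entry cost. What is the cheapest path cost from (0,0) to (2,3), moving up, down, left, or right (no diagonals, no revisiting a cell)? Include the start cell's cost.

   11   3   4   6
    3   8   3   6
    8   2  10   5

32

Take (0,0) -> (0,1) -> (0,2) -> (1,2) -> (1,3) -> (2,3) for a total of 11 + 3 + 4 + 3 + 6 + 5 = 32.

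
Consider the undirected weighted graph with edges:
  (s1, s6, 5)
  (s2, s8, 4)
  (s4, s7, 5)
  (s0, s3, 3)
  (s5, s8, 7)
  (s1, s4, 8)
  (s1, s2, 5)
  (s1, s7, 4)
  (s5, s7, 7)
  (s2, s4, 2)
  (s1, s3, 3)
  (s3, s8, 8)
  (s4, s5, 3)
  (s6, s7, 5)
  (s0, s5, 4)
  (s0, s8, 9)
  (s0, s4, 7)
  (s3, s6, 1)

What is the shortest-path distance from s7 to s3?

Some routes from s7 to s3:
s7 -> s6 -> s3: 5 + 1 = 6
s7 -> s5 -> s0 -> s3: 7 + 4 + 3 = 14
s7 -> s1 -> s6 -> s3: 4 + 5 + 1 = 10
s7 -> s6 -> s1 -> s3: 5 + 5 + 3 = 13
s7 -> s1 -> s3: 4 + 3 = 7
Best route has total 6.

6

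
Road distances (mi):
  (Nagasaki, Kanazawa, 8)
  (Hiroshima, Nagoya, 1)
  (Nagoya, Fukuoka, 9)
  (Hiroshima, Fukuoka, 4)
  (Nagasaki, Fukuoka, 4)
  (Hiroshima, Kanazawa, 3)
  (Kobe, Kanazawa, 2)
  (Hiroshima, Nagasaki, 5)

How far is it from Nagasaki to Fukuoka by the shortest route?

4

Paths from Nagasaki to Fukuoka:
Nagasaki-Hiroshima-Fukuoka: 5 + 4 = 9
Nagasaki-Fukuoka: 4
Nagasaki-Kanazawa-Hiroshima-Fukuoka: 8 + 3 + 4 = 15
Nagasaki-Kanazawa-Hiroshima-Nagoya-Fukuoka: 8 + 3 + 1 + 9 = 21
Nagasaki-Hiroshima-Nagoya-Fukuoka: 5 + 1 + 9 = 15
The minimum is 4 mi.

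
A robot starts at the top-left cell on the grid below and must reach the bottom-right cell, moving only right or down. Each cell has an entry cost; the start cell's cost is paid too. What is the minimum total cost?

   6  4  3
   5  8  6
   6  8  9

28

Take r0c0→r0c1→r0c2→r1c2→r2c2 for a total of 6 + 4 + 3 + 6 + 9 = 28.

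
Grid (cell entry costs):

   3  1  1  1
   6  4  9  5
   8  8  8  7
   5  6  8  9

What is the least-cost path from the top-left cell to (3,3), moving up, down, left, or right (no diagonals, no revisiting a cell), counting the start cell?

27

Path (0,0) -> (0,1) -> (0,2) -> (0,3) -> (1,3) -> (2,3) -> (3,3): 3 + 1 + 1 + 1 + 5 + 7 + 9 = 27.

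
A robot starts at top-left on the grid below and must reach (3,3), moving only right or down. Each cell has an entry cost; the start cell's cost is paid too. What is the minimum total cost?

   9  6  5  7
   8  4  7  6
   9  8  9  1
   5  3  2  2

Best path: r0c0 -> r0c1 -> r1c1 -> r2c1 -> r3c1 -> r3c2 -> r3c3
Cost: 9 + 6 + 4 + 8 + 3 + 2 + 2 = 34

34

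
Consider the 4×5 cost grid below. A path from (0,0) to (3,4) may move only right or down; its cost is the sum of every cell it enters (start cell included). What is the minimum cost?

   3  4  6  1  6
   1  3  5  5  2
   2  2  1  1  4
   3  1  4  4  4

18

Cheapest: (0,0) -> (1,0) -> (2,0) -> (2,1) -> (2,2) -> (2,3) -> (2,4) -> (3,4)
  3 + 1 + 2 + 2 + 1 + 1 + 4 + 4 = 18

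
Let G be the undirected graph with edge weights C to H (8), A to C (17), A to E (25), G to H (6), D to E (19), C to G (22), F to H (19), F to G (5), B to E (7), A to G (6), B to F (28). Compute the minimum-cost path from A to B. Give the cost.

Comparing a few candidate routes:
A - C - G - F - B: 17 + 22 + 5 + 28 = 72
A - G - H - F - B: 6 + 6 + 19 + 28 = 59
A - C - H - F - B: 17 + 8 + 19 + 28 = 72
A - G - F - B: 6 + 5 + 28 = 39
A - E - B: 25 + 7 = 32
A - C - H - G - F - B: 17 + 8 + 6 + 5 + 28 = 64
Best route has total 32.

32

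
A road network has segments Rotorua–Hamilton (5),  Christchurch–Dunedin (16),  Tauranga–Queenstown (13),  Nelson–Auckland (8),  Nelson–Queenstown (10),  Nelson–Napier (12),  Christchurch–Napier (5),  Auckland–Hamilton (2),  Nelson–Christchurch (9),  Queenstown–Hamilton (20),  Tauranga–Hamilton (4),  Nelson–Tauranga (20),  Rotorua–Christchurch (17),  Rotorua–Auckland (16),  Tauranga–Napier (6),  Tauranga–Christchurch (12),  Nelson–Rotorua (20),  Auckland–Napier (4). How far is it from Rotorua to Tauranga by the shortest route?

A few of the Rotorua→Tauranga routes:
Rotorua - Hamilton - Auckland - Napier - Christchurch - Tauranga: 5 + 2 + 4 + 5 + 12 = 28
Rotorua - Christchurch - Napier - Tauranga: 17 + 5 + 6 = 28
Rotorua - Hamilton - Tauranga: 5 + 4 = 9
Rotorua - Auckland - Napier - Tauranga: 16 + 4 + 6 = 26
Rotorua - Auckland - Hamilton - Tauranga: 16 + 2 + 4 = 22
Rotorua - Hamilton - Auckland - Napier - Tauranga: 5 + 2 + 4 + 6 = 17
The minimum is 9.

9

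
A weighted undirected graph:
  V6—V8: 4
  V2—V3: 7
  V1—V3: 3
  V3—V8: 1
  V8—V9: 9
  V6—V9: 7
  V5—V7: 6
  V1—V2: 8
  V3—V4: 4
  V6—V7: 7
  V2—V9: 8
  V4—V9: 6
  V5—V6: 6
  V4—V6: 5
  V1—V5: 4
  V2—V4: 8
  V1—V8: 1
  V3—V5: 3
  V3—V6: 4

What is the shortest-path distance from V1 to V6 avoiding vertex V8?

A few of the V1→V6 routes:
V1 -> V5 -> V6: 4 + 6 = 10
V1 -> V3 -> V6: 3 + 4 = 7
V1 -> V3 -> V5 -> V6: 3 + 3 + 6 = 12
V1 -> V5 -> V3 -> V6: 4 + 3 + 4 = 11
V1 -> V3 -> V4 -> V6: 3 + 4 + 5 = 12
The minimum is 7.

7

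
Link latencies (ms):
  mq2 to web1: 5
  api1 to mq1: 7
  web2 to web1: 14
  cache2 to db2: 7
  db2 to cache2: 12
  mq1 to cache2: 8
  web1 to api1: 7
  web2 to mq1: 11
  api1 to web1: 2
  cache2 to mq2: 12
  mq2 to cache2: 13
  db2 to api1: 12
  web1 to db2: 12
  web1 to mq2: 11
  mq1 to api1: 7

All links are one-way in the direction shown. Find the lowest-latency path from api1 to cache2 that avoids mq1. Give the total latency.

26

Routes from api1 to cache2 avoiding mq1:
api1 -> web1 -> mq2 -> cache2: 2 + 11 + 13 = 26
api1 -> web1 -> db2 -> cache2: 2 + 12 + 12 = 26
Shortest: 26 ms.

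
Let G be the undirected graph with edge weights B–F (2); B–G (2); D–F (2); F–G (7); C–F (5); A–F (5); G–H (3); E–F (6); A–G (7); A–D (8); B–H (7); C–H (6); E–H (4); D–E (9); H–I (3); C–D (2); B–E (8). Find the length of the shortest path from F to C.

Checking several routes:
F -> B -> G -> H -> C: 2 + 2 + 3 + 6 = 13
F -> D -> C: 2 + 2 = 4
F -> A -> D -> C: 5 + 8 + 2 = 15
F -> C: 5
Shortest: 4.

4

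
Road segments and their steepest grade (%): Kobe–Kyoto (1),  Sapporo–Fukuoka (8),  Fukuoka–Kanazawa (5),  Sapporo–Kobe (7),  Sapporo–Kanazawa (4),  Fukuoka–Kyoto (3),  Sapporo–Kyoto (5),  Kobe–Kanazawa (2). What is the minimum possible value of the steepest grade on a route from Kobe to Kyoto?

Checking several routes:
Kobe→Kanazawa→Sapporo→Kyoto: max(2, 4, 5) = 5
Kobe→Kyoto: max(1) = 1
Kobe→Kanazawa→Fukuoka→Kyoto: max(2, 5, 3) = 5
Best route has worst link 1%.

1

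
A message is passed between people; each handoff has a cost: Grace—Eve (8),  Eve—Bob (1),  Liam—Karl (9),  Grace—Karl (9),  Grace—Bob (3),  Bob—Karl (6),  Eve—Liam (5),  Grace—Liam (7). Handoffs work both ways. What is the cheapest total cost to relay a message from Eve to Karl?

7

Checking several routes:
Eve - Grace - Bob - Karl: 8 + 3 + 6 = 17
Eve - Liam - Karl: 5 + 9 = 14
Eve - Bob - Grace - Karl: 1 + 3 + 9 = 13
Eve - Bob - Karl: 1 + 6 = 7
Eve - Grace - Karl: 8 + 9 = 17
Shortest: 7.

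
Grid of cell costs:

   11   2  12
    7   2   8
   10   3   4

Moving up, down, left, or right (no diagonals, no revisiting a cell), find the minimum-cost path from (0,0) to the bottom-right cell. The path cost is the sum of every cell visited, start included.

Best path: (0,0) -> (0,1) -> (1,1) -> (2,1) -> (2,2)
Cost: 11 + 2 + 2 + 3 + 4 = 22

22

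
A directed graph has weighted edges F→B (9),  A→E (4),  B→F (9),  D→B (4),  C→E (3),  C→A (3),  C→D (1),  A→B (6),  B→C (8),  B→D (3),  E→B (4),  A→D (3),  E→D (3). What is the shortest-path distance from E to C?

12

Paths from E to C:
E-D-B-C: 3 + 4 + 8 = 15
E-B-C: 4 + 8 = 12
Shortest: 12.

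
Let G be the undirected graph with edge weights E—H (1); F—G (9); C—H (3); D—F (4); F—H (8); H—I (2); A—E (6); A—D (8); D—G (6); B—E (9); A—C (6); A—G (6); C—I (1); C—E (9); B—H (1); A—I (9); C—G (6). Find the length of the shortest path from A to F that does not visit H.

Some routes from A to F avoiding H:
A → G → F: 6 + 9 = 15
A → G → D → F: 6 + 6 + 4 = 16
A → D → F: 8 + 4 = 12
A → C → G → F: 6 + 6 + 9 = 21
The minimum is 12.

12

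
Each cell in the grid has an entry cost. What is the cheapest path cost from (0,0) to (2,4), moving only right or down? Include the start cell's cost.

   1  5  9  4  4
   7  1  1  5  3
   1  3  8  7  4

20

Path r0c0 → r0c1 → r1c1 → r1c2 → r1c3 → r1c4 → r2c4: 1 + 5 + 1 + 1 + 5 + 3 + 4 = 20.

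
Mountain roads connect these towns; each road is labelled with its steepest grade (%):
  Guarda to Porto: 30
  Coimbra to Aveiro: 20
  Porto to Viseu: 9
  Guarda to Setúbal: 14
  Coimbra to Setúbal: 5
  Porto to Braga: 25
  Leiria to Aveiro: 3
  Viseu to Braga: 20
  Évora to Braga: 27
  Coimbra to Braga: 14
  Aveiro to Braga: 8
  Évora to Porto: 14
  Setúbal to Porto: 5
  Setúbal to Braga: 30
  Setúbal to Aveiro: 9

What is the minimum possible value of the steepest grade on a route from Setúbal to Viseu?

Comparing a few candidate routes:
Setúbal → Coimbra → Braga → Viseu: max(5, 14, 20) = 20
Setúbal → Aveiro → Coimbra → Braga → Viseu: max(9, 20, 14, 20) = 20
Setúbal → Coimbra → Aveiro → Braga → Viseu: max(5, 20, 8, 20) = 20
Setúbal → Porto → Viseu: max(5, 9) = 9
Best route has worst link 9%.

9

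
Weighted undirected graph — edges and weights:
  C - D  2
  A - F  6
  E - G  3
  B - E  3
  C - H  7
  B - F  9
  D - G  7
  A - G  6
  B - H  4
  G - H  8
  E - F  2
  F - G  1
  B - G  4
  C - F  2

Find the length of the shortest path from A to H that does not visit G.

15

Candidate routes:
A-F-C-H: 6 + 2 + 7 = 15
A-F-B-H: 6 + 9 + 4 = 19
A-F-E-B-H: 6 + 2 + 3 + 4 = 15
Shortest: 15.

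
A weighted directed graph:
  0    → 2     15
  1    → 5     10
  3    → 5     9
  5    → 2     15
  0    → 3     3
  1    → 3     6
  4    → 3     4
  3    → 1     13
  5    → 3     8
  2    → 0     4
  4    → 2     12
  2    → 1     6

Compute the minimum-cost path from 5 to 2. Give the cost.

15

Routes from 5 to 2:
5-2: 15
Best route has total 15.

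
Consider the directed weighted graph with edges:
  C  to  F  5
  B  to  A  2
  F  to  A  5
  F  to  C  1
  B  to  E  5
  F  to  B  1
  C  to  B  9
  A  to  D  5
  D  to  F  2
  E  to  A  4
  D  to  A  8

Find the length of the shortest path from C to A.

Candidate routes:
C -> B -> E -> A: 9 + 5 + 4 = 18
C -> F -> B -> A: 5 + 1 + 2 = 8
C -> B -> A: 9 + 2 = 11
C -> F -> B -> E -> A: 5 + 1 + 5 + 4 = 15
C -> F -> A: 5 + 5 = 10
The minimum is 8.

8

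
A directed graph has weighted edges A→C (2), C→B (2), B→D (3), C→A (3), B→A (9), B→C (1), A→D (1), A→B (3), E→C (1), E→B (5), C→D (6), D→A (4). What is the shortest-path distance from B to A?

4

Routes from B to A:
B -> A: 9
B -> D -> A: 3 + 4 = 7
B -> C -> D -> A: 1 + 6 + 4 = 11
B -> C -> A: 1 + 3 = 4
The minimum is 4.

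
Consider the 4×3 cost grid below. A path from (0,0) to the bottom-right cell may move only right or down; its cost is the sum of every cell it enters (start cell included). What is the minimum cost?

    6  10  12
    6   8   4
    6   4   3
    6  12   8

Best path: (0,0) (1,0) (2,0) (2,1) (2,2) (3,2)
Cost: 6 + 6 + 6 + 4 + 3 + 8 = 33
(Top row then right column would cost 43.)

33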